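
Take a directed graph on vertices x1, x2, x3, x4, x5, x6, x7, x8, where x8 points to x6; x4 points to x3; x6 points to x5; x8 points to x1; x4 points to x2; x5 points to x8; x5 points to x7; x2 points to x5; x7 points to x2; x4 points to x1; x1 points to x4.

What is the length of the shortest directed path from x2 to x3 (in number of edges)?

5

Distance 0: x2.
Distance 1: x5.
Distance 2: x7, x8.
Distance 3: x1, x6.
Distance 4: x4.
Distance 5: x3 — contains x3.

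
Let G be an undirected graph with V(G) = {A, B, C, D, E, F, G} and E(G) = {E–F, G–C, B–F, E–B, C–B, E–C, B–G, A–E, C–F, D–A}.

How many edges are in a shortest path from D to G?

4

Distance 0: D.
Distance 1: A.
Distance 2: E.
Distance 3: B, C, F.
Distance 4: G — contains G.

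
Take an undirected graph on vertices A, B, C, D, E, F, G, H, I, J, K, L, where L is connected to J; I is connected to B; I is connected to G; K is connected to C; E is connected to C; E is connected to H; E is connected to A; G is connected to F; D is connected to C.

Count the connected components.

From A: component {A, C, D, E, H, K}.
From B: component {B, F, G, I}.
From J: component {J, L}.
That's 3 components.

3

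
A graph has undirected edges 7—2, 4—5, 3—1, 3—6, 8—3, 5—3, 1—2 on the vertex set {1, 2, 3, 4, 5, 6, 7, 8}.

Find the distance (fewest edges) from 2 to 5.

Distance 0: 2.
Distance 1: 1, 7.
Distance 2: 3.
Distance 3: 5, 6, 8 — contains 5.

3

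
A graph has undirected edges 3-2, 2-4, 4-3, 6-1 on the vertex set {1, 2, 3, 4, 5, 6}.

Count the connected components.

From 1: component {1, 6}.
From 2: component {2, 3, 4}.
From 5: component {5}.
That's 3 components.

3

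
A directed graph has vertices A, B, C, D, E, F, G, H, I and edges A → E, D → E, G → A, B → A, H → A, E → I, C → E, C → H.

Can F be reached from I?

No

I has no outgoing edges, so nothing is reachable from it.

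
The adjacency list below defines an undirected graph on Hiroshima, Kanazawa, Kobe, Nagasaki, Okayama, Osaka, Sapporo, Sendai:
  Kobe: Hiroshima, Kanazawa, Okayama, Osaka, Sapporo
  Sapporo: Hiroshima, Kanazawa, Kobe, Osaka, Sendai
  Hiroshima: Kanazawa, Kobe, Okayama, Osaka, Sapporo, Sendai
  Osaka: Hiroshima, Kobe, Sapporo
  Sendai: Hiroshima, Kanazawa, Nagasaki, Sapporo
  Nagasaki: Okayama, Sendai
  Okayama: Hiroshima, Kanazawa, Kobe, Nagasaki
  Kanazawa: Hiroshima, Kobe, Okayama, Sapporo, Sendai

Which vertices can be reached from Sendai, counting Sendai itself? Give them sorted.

Hiroshima, Kanazawa, Kobe, Nagasaki, Okayama, Osaka, Sapporo, Sendai

Start at Sendai.
Its neighbours: Hiroshima, Kanazawa, Nagasaki, Sapporo.
Then their neighbours: Kobe, Okayama, Osaka.
Every vertex is now reached.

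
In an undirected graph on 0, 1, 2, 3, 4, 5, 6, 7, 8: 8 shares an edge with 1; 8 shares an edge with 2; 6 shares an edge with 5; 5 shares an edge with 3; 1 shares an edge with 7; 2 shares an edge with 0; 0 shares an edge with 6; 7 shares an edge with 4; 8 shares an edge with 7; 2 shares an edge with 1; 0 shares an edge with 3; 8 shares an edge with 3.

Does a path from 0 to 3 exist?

Yes

Explore from 0.
Distance 1: reach 2, 3, 6.
Found 3.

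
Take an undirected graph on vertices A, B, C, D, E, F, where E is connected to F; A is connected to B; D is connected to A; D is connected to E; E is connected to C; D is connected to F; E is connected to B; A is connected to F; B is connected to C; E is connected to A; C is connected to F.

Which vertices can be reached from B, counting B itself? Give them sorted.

A, B, C, D, E, F

Start at B.
Its neighbours: A, C, E.
Then their neighbours: D, F.
Every vertex is now reached.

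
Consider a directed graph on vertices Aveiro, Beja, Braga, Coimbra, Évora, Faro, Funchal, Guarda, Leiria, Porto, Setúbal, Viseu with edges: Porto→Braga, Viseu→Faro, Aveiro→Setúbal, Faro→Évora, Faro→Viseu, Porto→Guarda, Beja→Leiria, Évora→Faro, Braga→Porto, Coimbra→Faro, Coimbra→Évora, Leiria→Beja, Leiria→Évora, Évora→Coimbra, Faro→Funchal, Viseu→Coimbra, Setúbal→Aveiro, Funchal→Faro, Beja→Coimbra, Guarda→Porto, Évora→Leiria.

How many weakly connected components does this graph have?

From Aveiro: component {Aveiro, Setúbal}.
From Beja: component {Beja, Coimbra, Évora, Faro, Funchal, Leiria, Viseu}.
From Braga: component {Braga, Guarda, Porto}.
That's 3 components.

3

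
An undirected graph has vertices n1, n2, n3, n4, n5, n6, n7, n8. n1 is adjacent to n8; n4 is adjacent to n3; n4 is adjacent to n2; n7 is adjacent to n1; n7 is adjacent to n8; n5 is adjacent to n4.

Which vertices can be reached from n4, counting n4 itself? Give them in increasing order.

n2, n3, n4, n5

Start at n4.
Its neighbours: n2, n3, n5.
Nothing further is reachable.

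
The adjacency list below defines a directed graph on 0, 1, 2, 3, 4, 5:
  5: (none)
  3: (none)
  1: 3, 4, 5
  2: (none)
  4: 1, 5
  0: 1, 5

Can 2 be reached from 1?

No

Explore from 1.
Distance 1: reach 3, 4, 5.
The search from 1 is exhausted; no directed path reaches 2.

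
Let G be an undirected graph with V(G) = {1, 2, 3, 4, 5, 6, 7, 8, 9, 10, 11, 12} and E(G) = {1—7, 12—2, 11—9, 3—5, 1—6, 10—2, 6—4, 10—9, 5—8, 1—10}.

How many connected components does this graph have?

2

From 1: component {1, 2, 4, 6, 7, 9, 10, 11, 12}.
From 3: component {3, 5, 8}.
That's 2 components.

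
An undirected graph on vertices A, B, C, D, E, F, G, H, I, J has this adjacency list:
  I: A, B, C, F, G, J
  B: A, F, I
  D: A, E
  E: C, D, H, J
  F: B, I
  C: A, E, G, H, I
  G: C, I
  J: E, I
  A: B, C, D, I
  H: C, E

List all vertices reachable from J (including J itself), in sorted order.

A, B, C, D, E, F, G, H, I, J

Start at J.
Its neighbours: E, I.
Then their neighbours: A, B, C, D, F, G, H.
Every vertex is now reached.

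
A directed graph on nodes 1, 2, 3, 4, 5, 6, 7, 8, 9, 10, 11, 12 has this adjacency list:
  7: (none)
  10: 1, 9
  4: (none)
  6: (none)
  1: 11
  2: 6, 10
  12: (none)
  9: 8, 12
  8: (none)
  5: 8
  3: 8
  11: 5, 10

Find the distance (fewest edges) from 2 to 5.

4

Distance 0: 2.
Distance 1: 6, 10.
Distance 2: 1, 9.
Distance 3: 8, 11, 12.
Distance 4: 5 — contains 5.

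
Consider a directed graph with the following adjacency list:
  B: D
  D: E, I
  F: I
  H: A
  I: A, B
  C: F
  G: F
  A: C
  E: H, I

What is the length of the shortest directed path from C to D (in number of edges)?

4

Distance 0: C.
Distance 1: F.
Distance 2: I.
Distance 3: A, B.
Distance 4: D — contains D.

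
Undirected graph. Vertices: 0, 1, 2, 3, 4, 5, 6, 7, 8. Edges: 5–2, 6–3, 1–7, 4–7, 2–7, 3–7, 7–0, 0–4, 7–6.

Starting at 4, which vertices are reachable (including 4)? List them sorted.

Start at 4.
Its neighbours: 0, 7.
Then their neighbours: 1, 2, 3, 6.
Then next layer: 5.
Nothing further is reachable.

0, 1, 2, 3, 4, 5, 6, 7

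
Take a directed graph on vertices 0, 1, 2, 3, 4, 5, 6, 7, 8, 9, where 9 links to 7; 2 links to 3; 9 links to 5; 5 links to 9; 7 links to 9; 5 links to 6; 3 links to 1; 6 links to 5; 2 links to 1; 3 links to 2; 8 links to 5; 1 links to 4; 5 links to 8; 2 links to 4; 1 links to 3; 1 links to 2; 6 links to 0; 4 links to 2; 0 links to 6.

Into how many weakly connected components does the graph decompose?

2

From 0: component {0, 5, 6, 7, 8, 9}.
From 1: component {1, 2, 3, 4}.
That's 2 components.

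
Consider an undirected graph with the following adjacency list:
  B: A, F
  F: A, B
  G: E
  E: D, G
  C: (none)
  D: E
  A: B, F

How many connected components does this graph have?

From A: component {A, B, F}.
From C: component {C}.
From D: component {D, E, G}.
That's 3 components.

3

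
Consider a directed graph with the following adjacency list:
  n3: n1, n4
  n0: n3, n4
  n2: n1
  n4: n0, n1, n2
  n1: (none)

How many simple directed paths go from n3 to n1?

n3→n1
n3→n4→n1
n3→n4→n2→n1

3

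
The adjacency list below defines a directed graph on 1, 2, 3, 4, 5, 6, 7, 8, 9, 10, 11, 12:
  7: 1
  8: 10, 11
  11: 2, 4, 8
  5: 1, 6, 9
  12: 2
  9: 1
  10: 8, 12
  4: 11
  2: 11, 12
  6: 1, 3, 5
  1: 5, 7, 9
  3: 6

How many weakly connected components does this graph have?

2

From 1: component {1, 3, 5, 6, 7, 9}.
From 2: component {2, 4, 8, 10, 11, 12}.
That's 2 components.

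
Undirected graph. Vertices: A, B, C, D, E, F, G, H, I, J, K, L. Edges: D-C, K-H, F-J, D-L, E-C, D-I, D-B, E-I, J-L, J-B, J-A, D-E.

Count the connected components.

3

From A: component {A, B, C, D, E, F, I, J, L}.
From G: component {G}.
From H: component {H, K}.
That's 3 components.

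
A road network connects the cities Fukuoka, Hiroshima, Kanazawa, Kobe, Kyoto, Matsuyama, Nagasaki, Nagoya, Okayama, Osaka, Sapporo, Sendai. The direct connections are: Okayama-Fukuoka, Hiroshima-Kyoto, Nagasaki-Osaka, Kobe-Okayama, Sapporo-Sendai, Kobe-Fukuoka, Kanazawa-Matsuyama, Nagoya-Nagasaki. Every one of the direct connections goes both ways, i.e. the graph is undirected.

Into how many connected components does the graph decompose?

5

From Fukuoka: component {Fukuoka, Kobe, Okayama}.
From Hiroshima: component {Hiroshima, Kyoto}.
From Kanazawa: component {Kanazawa, Matsuyama}.
From Nagasaki: component {Nagasaki, Nagoya, Osaka}.
From Sapporo: component {Sapporo, Sendai}.
That's 5 components.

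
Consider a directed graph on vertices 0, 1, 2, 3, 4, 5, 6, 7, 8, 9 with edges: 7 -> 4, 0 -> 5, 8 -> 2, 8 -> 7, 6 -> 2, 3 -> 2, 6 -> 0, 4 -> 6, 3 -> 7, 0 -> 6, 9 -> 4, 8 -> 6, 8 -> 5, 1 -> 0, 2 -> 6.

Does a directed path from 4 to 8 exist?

Explore from 4.
Distance 1: reach 6.
Distance 2: reach 0, 2.
Distance 3: reach 5.
The search from 4 is exhausted; no directed path reaches 8.

No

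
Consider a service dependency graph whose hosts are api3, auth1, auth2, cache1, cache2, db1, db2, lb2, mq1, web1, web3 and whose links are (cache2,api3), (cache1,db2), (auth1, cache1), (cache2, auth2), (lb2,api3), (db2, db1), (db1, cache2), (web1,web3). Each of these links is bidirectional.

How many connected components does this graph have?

3

From api3: component {api3, auth1, auth2, cache1, cache2, db1, db2, lb2}.
From mq1: component {mq1}.
From web1: component {web1, web3}.
That's 3 components.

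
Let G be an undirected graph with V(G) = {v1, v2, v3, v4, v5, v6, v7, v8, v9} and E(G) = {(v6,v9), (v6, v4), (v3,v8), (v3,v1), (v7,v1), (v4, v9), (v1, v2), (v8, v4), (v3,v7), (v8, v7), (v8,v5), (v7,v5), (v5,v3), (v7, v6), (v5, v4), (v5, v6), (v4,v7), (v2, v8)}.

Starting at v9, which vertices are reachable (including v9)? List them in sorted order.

Start at v9.
Its neighbours: v4, v6.
Then their neighbours: v5, v7, v8.
Then next layer: v1, v2, v3.
Every vertex is now reached.

v1, v2, v3, v4, v5, v6, v7, v8, v9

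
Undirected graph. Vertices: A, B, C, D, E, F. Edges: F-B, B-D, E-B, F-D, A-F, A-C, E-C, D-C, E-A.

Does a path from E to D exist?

Yes

Explore from E.
Distance 1: reach A, B, C.
Distance 2: reach D, F.
Found D.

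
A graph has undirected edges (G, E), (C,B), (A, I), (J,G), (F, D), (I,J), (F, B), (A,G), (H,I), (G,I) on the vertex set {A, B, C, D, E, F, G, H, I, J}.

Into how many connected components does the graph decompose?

2

From A: component {A, E, G, H, I, J}.
From B: component {B, C, D, F}.
That's 2 components.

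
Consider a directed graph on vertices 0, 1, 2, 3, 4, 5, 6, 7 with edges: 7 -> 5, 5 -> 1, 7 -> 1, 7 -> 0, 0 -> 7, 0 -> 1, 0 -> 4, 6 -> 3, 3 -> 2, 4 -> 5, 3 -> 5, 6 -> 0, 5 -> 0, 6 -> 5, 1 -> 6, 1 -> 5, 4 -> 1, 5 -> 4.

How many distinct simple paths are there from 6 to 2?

1

6→3→2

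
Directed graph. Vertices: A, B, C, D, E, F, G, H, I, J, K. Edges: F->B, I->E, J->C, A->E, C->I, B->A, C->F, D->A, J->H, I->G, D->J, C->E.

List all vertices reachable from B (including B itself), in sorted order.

Start at B.
Its neighbours: A.
Then their neighbours: E.
Nothing further is reachable.

A, B, E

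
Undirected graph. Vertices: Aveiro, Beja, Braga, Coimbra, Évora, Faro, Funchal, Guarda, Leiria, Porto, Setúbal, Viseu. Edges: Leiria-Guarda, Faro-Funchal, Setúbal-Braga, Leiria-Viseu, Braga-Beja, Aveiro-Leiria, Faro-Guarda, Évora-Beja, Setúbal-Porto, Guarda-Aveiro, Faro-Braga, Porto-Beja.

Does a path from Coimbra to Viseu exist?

Coimbra has no edges, so nothing is reachable from it.

No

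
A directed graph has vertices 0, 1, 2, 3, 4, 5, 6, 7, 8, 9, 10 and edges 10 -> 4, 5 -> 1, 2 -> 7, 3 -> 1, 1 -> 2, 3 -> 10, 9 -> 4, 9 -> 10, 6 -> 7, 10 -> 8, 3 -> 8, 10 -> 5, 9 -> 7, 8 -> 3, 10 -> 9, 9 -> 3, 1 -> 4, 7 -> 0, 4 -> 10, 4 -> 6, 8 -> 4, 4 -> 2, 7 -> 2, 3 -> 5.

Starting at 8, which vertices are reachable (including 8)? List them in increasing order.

Start at 8.
Its neighbours: 3, 4.
Then their neighbours: 1, 2, 5, 6, 10.
Then next layer: 7, 9.
Then next layer: 0.
Every vertex is now reached.

0, 1, 2, 3, 4, 5, 6, 7, 8, 9, 10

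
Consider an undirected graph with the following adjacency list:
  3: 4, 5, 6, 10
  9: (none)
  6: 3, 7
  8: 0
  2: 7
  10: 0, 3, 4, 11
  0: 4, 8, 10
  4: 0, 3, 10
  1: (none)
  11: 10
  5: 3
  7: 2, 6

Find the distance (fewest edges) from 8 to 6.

4

Distance 0: 8.
Distance 1: 0.
Distance 2: 4, 10.
Distance 3: 3, 11.
Distance 4: 5, 6 — contains 6.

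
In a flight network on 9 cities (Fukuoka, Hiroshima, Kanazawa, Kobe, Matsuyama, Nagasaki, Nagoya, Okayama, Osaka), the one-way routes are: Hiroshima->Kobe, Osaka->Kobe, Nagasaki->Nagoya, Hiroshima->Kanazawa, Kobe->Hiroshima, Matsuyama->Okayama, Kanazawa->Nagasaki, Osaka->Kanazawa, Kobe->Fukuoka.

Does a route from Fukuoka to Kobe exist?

Fukuoka has no outgoing edges, so nothing is reachable from it.

No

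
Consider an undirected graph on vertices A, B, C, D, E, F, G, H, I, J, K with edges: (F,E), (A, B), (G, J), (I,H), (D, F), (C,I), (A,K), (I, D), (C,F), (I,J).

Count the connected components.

2

From A: component {A, B, K}.
From C: component {C, D, E, F, G, H, I, J}.
That's 2 components.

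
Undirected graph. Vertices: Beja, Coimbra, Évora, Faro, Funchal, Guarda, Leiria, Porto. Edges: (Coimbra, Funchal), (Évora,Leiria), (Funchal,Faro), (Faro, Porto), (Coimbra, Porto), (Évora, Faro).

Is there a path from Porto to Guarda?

Explore from Porto.
Distance 1: reach Coimbra, Faro.
Distance 2: reach Évora, Funchal.
Distance 3: reach Leiria.
The search is exhausted without reaching Guarda; it lies in a different component.

No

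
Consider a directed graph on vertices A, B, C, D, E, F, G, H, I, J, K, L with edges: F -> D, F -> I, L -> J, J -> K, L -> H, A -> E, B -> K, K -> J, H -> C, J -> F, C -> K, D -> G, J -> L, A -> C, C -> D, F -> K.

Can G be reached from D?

Explore from D.
Distance 1: reach G.
Found G.

Yes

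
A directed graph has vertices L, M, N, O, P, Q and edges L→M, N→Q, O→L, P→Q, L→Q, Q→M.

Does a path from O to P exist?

Explore from O.
Distance 1: reach L.
Distance 2: reach M, Q.
The search from O is exhausted; no directed path reaches P.

No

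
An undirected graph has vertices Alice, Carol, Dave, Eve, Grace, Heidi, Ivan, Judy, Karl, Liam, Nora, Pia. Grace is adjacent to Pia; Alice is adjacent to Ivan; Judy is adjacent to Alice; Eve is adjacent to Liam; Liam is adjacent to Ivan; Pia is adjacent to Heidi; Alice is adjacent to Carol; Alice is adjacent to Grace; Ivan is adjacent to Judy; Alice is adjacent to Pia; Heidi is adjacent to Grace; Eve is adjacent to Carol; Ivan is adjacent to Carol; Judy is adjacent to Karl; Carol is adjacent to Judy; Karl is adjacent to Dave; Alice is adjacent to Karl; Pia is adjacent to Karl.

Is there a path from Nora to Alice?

No

Nora has no edges, so nothing is reachable from it.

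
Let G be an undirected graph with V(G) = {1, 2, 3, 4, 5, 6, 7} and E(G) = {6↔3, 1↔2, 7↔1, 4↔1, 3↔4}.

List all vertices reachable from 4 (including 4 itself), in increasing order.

Start at 4.
Its neighbours: 1, 3.
Then their neighbours: 2, 6, 7.
Nothing further is reachable.

1, 2, 3, 4, 6, 7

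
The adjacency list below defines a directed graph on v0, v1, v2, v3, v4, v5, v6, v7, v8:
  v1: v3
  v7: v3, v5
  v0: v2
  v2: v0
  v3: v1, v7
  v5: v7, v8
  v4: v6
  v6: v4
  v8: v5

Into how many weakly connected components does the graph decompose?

From v0: component {v0, v2}.
From v1: component {v1, v3, v5, v7, v8}.
From v4: component {v4, v6}.
That's 3 components.

3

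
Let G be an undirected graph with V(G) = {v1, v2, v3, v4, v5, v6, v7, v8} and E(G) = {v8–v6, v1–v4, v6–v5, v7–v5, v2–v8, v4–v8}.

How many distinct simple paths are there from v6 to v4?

1

v6–v8–v4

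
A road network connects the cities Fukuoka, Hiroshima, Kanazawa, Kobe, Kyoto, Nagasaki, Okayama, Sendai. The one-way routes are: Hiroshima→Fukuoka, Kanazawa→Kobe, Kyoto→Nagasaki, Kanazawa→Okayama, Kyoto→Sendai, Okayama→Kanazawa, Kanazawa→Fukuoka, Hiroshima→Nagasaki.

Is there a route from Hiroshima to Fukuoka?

Explore from Hiroshima.
Distance 1: reach Fukuoka, Nagasaki.
Found Fukuoka.

Yes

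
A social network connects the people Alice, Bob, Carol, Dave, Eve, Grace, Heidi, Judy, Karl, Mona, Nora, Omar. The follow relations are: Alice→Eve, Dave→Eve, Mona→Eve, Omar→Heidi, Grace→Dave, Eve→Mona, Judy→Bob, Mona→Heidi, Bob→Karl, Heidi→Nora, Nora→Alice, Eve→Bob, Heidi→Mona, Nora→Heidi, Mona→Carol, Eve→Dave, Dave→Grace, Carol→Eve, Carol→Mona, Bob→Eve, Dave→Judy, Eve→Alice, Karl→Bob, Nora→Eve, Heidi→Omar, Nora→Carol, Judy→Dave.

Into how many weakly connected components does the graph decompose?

From Alice: component {Alice, Bob, Carol, Dave, Eve, Grace, Heidi, Judy, Karl, Mona, Nora, Omar}.
That's 1 component.

1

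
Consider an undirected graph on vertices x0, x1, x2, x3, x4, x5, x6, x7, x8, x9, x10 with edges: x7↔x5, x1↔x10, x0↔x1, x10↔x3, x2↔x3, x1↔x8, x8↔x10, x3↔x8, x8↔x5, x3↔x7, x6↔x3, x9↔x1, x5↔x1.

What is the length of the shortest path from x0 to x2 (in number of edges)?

4

Distance 0: x0.
Distance 1: x1.
Distance 2: x5, x8, x9, x10.
Distance 3: x3, x7.
Distance 4: x2, x6 — contains x2.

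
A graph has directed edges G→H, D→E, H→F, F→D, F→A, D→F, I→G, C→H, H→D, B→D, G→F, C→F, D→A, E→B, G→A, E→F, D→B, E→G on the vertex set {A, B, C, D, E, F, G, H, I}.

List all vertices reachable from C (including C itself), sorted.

A, B, C, D, E, F, G, H

Start at C.
Its neighbours: F, H.
Then their neighbours: A, D.
Then next layer: B, E.
Then next layer: G.
Nothing further is reachable.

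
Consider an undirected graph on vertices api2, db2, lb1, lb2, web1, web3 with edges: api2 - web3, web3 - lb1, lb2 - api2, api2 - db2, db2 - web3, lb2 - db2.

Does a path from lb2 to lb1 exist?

Yes

Explore from lb2.
Distance 1: reach api2, db2.
Distance 2: reach web3.
Distance 3: reach lb1.
Found lb1.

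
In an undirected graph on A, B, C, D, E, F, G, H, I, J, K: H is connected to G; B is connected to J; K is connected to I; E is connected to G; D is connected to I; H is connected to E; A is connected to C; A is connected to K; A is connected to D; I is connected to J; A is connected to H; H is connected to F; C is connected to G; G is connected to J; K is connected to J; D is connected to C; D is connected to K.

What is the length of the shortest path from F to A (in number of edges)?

Distance 0: F.
Distance 1: H.
Distance 2: A, E, G — contains A.

2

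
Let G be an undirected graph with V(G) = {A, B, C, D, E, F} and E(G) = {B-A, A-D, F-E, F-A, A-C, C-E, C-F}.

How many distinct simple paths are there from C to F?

3

C–A–F
C–E–F
C–F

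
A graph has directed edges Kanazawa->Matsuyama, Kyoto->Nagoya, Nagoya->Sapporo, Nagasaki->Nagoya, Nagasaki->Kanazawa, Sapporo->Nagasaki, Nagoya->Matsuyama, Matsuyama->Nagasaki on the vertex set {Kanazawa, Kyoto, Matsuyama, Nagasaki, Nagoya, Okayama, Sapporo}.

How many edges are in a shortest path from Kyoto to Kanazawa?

4

Distance 0: Kyoto.
Distance 1: Nagoya.
Distance 2: Matsuyama, Sapporo.
Distance 3: Nagasaki.
Distance 4: Kanazawa — contains Kanazawa.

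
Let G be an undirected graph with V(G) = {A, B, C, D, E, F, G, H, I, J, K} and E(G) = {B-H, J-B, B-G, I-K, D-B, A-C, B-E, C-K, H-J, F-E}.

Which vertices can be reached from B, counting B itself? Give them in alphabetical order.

B, D, E, F, G, H, J

Start at B.
Its neighbours: D, E, G, H, J.
Then their neighbours: F.
Nothing further is reachable.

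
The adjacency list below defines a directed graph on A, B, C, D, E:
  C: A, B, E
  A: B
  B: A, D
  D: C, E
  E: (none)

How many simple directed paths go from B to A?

B→A
B→D→C→A

2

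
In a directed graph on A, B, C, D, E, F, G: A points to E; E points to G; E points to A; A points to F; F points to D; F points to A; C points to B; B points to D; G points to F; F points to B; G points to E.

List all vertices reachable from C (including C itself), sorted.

Start at C.
Its neighbours: B.
Then their neighbours: D.
Nothing further is reachable.

B, C, D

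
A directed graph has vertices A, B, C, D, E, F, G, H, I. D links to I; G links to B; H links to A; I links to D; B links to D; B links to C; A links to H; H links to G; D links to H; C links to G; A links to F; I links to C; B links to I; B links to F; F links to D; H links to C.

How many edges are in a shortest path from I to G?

Distance 0: I.
Distance 1: C, D.
Distance 2: G, H — contains G.

2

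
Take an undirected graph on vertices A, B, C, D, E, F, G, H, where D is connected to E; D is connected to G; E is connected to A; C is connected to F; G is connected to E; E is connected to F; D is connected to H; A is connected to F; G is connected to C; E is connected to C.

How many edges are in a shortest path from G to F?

2

Distance 0: G.
Distance 1: C, D, E.
Distance 2: A, F, H — contains F.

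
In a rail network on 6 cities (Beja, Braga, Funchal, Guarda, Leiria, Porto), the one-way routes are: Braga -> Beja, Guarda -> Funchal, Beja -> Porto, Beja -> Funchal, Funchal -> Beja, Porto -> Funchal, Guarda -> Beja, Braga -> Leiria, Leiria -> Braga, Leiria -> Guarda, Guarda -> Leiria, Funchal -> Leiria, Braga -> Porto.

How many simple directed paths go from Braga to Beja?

5

Braga→Beja
Braga→Leiria→Guarda→Beja
Braga→Leiria→Guarda→Funchal→Beja
Braga→Porto→Funchal→Beja
Braga→Porto→Funchal→Leiria→Guarda→Beja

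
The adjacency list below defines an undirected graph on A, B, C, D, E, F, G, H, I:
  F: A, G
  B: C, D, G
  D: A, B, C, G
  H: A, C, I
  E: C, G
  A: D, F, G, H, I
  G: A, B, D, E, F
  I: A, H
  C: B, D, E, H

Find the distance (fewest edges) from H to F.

2

Distance 0: H.
Distance 1: A, C, I.
Distance 2: B, D, E, F, G — contains F.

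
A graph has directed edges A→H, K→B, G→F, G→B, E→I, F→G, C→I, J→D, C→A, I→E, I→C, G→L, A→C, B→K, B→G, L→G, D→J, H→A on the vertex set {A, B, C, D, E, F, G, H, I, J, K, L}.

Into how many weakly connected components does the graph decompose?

From A: component {A, C, E, H, I}.
From B: component {B, F, G, K, L}.
From D: component {D, J}.
That's 3 components.

3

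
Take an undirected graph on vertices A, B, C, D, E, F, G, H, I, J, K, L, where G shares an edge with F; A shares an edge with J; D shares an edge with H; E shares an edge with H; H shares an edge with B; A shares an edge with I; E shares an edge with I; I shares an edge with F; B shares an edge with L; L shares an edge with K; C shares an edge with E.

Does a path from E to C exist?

Yes

Explore from E.
Distance 1: reach C, H, I.
Found C.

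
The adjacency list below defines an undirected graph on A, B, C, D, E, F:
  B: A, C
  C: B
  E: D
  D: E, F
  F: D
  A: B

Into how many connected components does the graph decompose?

From A: component {A, B, C}.
From D: component {D, E, F}.
That's 2 components.

2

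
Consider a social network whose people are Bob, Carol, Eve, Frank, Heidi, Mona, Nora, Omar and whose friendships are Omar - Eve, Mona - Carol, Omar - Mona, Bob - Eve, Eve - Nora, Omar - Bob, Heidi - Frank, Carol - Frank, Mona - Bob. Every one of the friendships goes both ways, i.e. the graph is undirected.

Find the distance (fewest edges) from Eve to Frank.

Distance 0: Eve.
Distance 1: Bob, Nora, Omar.
Distance 2: Mona.
Distance 3: Carol.
Distance 4: Frank — contains Frank.

4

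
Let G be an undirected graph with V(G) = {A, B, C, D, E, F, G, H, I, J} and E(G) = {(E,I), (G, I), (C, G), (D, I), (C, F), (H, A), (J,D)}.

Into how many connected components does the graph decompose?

3

From A: component {A, H}.
From B: component {B}.
From C: component {C, D, E, F, G, I, J}.
That's 3 components.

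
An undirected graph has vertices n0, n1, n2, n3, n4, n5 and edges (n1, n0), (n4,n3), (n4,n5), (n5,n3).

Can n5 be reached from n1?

Explore from n1.
Distance 1: reach n0.
The search is exhausted without reaching n5; it lies in a different component.

No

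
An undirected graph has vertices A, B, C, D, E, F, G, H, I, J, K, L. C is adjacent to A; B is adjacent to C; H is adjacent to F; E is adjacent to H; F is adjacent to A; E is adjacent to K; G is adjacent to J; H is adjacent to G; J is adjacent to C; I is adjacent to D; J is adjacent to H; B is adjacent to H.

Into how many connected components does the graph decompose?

From A: component {A, B, C, E, F, G, H, J, K}.
From D: component {D, I}.
From L: component {L}.
That's 3 components.

3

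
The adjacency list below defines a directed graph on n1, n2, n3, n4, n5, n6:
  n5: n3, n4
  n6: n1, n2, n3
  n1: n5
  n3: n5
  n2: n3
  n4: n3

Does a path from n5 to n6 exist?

No

Explore from n5.
Distance 1: reach n3, n4.
The search from n5 is exhausted; no directed path reaches n6.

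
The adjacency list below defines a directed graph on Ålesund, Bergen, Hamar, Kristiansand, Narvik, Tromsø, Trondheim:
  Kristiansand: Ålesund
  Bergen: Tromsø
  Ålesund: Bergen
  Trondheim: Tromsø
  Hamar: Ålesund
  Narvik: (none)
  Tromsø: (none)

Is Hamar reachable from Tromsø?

Tromsø has no outgoing edges, so nothing is reachable from it.

No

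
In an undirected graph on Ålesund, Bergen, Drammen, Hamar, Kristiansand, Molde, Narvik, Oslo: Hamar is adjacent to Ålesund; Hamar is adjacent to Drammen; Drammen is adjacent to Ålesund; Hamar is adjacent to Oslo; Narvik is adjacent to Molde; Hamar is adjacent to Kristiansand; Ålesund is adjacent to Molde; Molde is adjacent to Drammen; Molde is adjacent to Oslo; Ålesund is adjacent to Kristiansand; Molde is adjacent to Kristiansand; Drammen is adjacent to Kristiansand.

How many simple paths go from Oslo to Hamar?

16

Oslo–Hamar
Oslo–Molde–Ålesund–Drammen–Hamar
Oslo–Molde–Ålesund–Drammen–Kristiansand–Hamar
Oslo–Molde–Ålesund–Hamar
Oslo–Molde–Ålesund–Kristiansand–Drammen–Hamar
Oslo–Molde–Ålesund–Kristiansand–Hamar
Oslo–Molde–Drammen–Ålesund–Hamar
Oslo–Molde–Drammen–Ålesund–Kristiansand–Hamar
... and 8 more.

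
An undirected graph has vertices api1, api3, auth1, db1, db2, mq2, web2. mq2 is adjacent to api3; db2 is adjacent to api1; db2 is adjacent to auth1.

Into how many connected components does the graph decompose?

From api1: component {api1, auth1, db2}.
From api3: component {api3, mq2}.
From db1: component {db1}.
From web2: component {web2}.
That's 4 components.

4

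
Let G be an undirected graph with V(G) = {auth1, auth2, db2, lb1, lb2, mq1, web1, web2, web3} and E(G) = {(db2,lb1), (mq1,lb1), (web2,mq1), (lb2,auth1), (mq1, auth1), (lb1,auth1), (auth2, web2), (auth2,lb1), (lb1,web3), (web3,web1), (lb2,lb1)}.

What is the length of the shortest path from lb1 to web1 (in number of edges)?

2

Distance 0: lb1.
Distance 1: auth1, auth2, db2, lb2, mq1, web3.
Distance 2: web1, web2 — contains web1.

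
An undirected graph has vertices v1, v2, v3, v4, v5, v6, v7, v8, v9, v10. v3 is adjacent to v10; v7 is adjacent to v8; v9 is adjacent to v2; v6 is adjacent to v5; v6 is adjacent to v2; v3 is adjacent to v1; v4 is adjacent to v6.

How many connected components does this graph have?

From v1: component {v1, v3, v10}.
From v2: component {v2, v4, v5, v6, v9}.
From v7: component {v7, v8}.
That's 3 components.

3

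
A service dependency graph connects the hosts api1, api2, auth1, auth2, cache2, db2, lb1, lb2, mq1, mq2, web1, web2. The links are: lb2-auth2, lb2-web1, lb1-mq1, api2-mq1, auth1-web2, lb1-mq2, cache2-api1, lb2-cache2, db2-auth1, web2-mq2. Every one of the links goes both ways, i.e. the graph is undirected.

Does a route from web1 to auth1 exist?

No

Explore from web1.
Distance 1: reach lb2.
Distance 2: reach auth2, cache2.
Distance 3: reach api1.
The search is exhausted without reaching auth1; it lies in a different component.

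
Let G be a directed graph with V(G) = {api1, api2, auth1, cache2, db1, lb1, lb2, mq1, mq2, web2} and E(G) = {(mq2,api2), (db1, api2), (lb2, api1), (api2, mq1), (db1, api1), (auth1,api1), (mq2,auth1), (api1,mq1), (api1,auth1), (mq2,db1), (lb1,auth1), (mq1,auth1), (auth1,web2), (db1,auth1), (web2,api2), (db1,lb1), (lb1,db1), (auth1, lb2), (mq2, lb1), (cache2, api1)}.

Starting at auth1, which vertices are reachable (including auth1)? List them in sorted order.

api1, api2, auth1, lb2, mq1, web2

Start at auth1.
Its neighbours: api1, lb2, web2.
Then their neighbours: api2, mq1.
Nothing further is reachable.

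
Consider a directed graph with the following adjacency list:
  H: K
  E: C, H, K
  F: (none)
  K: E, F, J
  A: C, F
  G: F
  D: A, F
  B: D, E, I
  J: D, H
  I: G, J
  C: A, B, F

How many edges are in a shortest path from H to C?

3

Distance 0: H.
Distance 1: K.
Distance 2: E, F, J.
Distance 3: C, D — contains C.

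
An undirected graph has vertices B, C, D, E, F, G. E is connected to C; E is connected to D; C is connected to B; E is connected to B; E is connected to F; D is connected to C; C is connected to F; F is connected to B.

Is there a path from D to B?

Yes

Explore from D.
Distance 1: reach C, E.
Distance 2: reach B, F.
Found B.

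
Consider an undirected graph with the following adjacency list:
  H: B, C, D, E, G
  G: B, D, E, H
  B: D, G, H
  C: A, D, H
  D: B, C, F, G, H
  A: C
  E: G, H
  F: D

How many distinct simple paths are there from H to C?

8

H–B–D–C
H–B–G–D–C
H–C
H–D–C
H–E–G–B–D–C
H–E–G–D–C
H–G–B–D–C
H–G–D–C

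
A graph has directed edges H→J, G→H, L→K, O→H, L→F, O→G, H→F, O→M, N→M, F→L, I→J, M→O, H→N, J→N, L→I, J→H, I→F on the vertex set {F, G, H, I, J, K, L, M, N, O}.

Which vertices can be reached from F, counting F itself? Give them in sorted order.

F, G, H, I, J, K, L, M, N, O

Start at F.
Its neighbours: L.
Then their neighbours: I, K.
Then next layer: J.
Then next layer: H, N.
Then next layer: M.
Then next layer: O.
Then next layer: G.
Every vertex is now reached.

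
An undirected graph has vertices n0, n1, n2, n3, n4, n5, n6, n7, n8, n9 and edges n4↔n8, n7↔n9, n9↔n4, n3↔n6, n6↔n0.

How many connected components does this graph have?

5

From n0: component {n0, n3, n6}.
From n1: component {n1}.
From n2: component {n2}.
From n4: component {n4, n7, n8, n9}.
From n5: component {n5}.
That's 5 components.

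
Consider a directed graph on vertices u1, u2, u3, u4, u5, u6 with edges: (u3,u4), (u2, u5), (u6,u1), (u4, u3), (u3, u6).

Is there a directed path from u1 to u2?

No

u1 has no outgoing edges, so nothing is reachable from it.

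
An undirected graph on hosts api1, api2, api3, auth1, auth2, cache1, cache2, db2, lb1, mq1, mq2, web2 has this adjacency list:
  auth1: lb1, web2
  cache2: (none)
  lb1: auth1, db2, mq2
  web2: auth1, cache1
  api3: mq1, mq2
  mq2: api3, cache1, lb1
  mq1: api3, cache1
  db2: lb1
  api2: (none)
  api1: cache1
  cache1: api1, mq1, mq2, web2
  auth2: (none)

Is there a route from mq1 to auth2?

Explore from mq1.
Distance 1: reach api3, cache1.
Distance 2: reach api1, mq2, web2.
Distance 3: reach auth1, lb1.
Distance 4: reach db2.
The search is exhausted without reaching auth2; it lies in a different component.

No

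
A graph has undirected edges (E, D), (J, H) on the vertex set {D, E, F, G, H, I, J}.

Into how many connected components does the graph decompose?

From D: component {D, E}.
From F: component {F}.
From G: component {G}.
From H: component {H, J}.
From I: component {I}.
That's 5 components.

5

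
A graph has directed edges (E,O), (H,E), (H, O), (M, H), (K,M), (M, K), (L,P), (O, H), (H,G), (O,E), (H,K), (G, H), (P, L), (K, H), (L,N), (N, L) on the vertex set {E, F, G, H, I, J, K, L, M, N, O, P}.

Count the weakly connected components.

5

From E: component {E, G, H, K, M, O}.
From F: component {F}.
From I: component {I}.
From J: component {J}.
From L: component {L, N, P}.
That's 5 components.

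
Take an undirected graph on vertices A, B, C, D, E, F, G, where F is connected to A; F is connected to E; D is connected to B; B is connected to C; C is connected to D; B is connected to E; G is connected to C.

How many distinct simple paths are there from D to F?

2

D–B–E–F
D–C–B–E–F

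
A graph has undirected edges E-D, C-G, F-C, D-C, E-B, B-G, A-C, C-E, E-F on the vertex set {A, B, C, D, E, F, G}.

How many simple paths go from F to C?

4

F–C
F–E–B–G–C
F–E–C
F–E–D–C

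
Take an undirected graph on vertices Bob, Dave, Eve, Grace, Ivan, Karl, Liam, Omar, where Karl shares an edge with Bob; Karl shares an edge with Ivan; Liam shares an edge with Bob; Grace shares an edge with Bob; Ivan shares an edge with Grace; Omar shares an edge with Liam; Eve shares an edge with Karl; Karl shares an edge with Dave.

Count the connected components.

1

From Bob: component {Bob, Dave, Eve, Grace, Ivan, Karl, Liam, Omar}.
That's 1 component.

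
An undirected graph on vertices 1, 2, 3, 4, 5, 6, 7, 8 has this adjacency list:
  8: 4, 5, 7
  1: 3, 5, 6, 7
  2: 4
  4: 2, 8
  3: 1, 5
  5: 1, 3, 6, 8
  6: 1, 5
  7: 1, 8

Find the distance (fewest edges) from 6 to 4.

Distance 0: 6.
Distance 1: 1, 5.
Distance 2: 3, 7, 8.
Distance 3: 4 — contains 4.

3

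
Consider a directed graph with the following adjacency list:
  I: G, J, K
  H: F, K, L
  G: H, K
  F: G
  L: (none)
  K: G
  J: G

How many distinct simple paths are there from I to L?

I→G→H→L
I→J→G→H→L
I→K→G→H→L

3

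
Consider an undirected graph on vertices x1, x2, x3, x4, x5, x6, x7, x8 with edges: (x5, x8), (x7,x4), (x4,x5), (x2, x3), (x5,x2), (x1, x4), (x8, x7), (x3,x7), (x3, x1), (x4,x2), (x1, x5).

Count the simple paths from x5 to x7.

12

x5–x1–x3–x2–x4–x7
x5–x1–x3–x7
x5–x1–x4–x2–x3–x7
x5–x1–x4–x7
x5–x2–x3–x1–x4–x7
x5–x2–x3–x7
x5–x2–x4–x1–x3–x7
x5–x2–x4–x7
x5–x4–x1–x3–x7
x5–x4–x2–x3–x7
x5–x4–x7
x5–x8–x7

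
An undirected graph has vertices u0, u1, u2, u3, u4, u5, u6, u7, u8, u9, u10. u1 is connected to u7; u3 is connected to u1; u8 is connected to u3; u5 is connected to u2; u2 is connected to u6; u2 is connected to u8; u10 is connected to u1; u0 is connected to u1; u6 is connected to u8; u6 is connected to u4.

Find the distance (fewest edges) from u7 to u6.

4

Distance 0: u7.
Distance 1: u1.
Distance 2: u0, u3, u10.
Distance 3: u8.
Distance 4: u2, u6 — contains u6.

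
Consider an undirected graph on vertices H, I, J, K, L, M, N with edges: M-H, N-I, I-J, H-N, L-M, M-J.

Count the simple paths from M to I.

M–H–N–I
M–J–I

2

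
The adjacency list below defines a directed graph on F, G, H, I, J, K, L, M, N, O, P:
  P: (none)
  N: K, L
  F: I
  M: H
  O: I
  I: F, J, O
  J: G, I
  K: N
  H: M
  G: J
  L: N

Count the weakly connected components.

From F: component {F, G, I, J, O}.
From H: component {H, M}.
From K: component {K, L, N}.
From P: component {P}.
That's 4 components.

4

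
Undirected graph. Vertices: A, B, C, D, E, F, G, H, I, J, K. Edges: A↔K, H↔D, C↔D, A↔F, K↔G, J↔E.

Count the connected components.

From A: component {A, F, G, K}.
From B: component {B}.
From C: component {C, D, H}.
From E: component {E, J}.
From I: component {I}.
That's 5 components.

5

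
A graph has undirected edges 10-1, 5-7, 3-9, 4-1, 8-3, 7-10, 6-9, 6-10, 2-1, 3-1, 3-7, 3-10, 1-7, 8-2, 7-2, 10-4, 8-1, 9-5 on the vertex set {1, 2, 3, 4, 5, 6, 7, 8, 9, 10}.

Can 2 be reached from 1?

Explore from 1.
Distance 1: reach 2, 3, 4, 7, 8, 10.
Found 2.

Yes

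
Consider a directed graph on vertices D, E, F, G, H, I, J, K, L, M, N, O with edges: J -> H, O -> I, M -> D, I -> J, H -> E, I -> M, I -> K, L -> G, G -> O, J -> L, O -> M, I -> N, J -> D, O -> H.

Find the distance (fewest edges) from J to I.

4

Distance 0: J.
Distance 1: D, H, L.
Distance 2: E, G.
Distance 3: O.
Distance 4: I, M — contains I.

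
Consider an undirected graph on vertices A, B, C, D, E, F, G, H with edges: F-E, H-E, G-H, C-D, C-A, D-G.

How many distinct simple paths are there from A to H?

1

A–C–D–G–H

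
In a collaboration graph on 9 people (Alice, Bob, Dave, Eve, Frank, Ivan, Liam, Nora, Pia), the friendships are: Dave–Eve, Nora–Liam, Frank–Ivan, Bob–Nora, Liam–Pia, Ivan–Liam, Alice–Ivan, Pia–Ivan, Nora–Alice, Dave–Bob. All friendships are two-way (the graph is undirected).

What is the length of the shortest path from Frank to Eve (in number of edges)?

Distance 0: Frank.
Distance 1: Ivan.
Distance 2: Alice, Liam, Pia.
Distance 3: Nora.
Distance 4: Bob.
Distance 5: Dave.
Distance 6: Eve — contains Eve.

6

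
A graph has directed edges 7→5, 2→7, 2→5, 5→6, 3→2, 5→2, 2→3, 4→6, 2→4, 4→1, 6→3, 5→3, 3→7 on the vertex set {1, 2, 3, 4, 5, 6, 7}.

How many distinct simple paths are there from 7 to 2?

3

7→5→2
7→5→3→2
7→5→6→3→2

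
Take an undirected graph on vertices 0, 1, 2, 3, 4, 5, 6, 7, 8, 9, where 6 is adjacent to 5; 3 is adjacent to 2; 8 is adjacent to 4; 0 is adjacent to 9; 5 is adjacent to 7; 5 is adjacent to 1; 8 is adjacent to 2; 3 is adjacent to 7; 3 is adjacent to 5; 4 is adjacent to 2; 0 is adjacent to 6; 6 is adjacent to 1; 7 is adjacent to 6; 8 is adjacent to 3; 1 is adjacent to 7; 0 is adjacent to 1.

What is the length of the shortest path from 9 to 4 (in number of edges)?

6

Distance 0: 9.
Distance 1: 0.
Distance 2: 1, 6.
Distance 3: 5, 7.
Distance 4: 3.
Distance 5: 2, 8.
Distance 6: 4 — contains 4.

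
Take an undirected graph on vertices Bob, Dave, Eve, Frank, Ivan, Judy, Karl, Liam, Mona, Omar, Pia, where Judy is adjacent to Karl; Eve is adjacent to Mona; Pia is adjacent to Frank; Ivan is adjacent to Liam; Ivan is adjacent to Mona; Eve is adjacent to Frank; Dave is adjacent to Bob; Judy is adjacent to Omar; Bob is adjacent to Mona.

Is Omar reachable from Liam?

Explore from Liam.
Distance 1: reach Ivan.
Distance 2: reach Mona.
Distance 3: reach Bob, Eve.
Distance 4: reach Dave, Frank.
Distance 5: reach Pia.
The search is exhausted without reaching Omar; it lies in a different component.

No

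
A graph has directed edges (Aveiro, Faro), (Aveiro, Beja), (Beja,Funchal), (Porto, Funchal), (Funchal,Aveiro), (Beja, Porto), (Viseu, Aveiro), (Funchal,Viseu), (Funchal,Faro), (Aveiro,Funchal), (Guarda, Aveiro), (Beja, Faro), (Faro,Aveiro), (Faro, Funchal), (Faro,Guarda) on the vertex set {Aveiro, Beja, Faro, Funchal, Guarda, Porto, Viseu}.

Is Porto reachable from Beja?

Explore from Beja.
Distance 1: reach Faro, Funchal, Porto.
Found Porto.

Yes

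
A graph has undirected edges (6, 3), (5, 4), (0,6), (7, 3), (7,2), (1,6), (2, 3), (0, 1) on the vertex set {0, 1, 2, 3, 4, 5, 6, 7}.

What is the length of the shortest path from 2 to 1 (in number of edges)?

Distance 0: 2.
Distance 1: 3, 7.
Distance 2: 6.
Distance 3: 0, 1 — contains 1.

3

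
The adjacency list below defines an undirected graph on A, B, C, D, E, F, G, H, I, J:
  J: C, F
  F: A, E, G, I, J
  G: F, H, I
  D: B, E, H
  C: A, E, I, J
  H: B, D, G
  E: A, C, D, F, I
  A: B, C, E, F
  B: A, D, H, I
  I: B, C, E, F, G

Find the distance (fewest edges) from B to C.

Distance 0: B.
Distance 1: A, D, H, I.
Distance 2: C, E, F, G — contains C.

2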